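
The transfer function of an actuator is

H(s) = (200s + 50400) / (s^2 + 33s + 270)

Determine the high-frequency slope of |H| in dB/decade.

Each pole contributes −20 dB/decade at high frequency; each zero contributes +20 dB/decade.
Net: 1 zero(s) − 2 pole(s) → -20 dB/decade.

-20 dB/decade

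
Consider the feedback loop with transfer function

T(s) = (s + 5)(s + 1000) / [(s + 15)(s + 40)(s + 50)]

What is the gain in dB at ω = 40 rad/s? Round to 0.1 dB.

At s = jω = j40:
zero (s+5): 5 + j40 → |·| = √(5²+40²) = √1625 ≈ 40.311, ∠ = arctan(40/5) ≈ 82.87°
zero (s+1000): 1000 + j40 → |·| = √(1000²+40²) = √1001600 ≈ 1000.8, ∠ = arctan(40/1000) ≈ 2.29°
pole (s+15): 15 + j40 → |·| = √(15²+40²) = √1825 ≈ 42.72, ∠ = arctan(40/15) ≈ 69.44°
pole (s+40): 40 + j40 → |·| = √(40²+40²) = √3200 ≈ 56.569, ∠ = arctan(40/40) ≈ 45.00°
pole (s+50): 50 + j40 → |·| = √(50²+40²) = √4100 ≈ 64.031, ∠ = arctan(40/50) ≈ 38.66°
|T| = 1 · 40343 / 1.5474e+05 ≈ 0.26071
Gain = 20 log₁₀(0.26071) ≈ -11.68 dB

-11.7 dB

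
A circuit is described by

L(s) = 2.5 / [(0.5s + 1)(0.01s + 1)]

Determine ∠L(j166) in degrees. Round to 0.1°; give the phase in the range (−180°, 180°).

-148.2°

At ω = 166 rad/s:
pole (1 + j166·0.5) = 1 + j83 → |·| ≈ 83.006, ∠ ≈ 89.31°
pole (1 + j166·0.01) = 1 + j1.66 → |·| ≈ 1.9379, ∠ ≈ 58.93°
∠L = (0°) − (89.31° + 58.93°) = -148.24°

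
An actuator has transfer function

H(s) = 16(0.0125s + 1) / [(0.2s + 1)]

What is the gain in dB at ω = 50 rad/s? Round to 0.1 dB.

At ω = 50 rad/s:
zero (1 + j50·0.0125) = 1 + j0.625 → |·| ≈ 1.1792, ∠ ≈ 32.01°
pole (1 + j50·0.2) = 1 + j10 → |·| ≈ 10.05, ∠ ≈ 84.29°
|H| = 16 · 1.1792 / (10.05) ≈ 1.8773
Gain = 20 log₁₀(1.8773) ≈ 5.47 dB

5.5 dB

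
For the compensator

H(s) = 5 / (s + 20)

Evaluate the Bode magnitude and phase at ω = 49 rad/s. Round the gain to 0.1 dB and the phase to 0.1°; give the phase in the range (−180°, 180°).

-20.5 dB, -67.8°

Substitute s = j49:
Numerator: 5 = 5 + j0
Denominator: (j49) + 20 = 20 + j49
|N| = √(5² + 0²) ≈ 5, ∠N ≈ 0.00°
|D| = √(20² + 49²) ≈ 52.924, ∠D ≈ 67.80°
|H| = 5 / 52.924 ≈ 0.094475
Gain = 20 log₁₀(0.094475) ≈ -20.49 dB
∠H = 0.00° − 67.80° = -67.80°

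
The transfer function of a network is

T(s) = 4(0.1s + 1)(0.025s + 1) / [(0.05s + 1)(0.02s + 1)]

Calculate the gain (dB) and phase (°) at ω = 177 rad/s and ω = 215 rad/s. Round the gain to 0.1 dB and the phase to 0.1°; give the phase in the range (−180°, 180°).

At ω = 177 rad/s:
zero (1 + j177·0.1) = 1 + j17.7 → |·| ≈ 17.728, ∠ ≈ 86.77°
zero (1 + j177·0.025) = 1 + j4.425 → |·| ≈ 4.5366, ∠ ≈ 77.27°
pole (1 + j177·0.05) = 1 + j8.85 → |·| ≈ 8.9063, ∠ ≈ 83.55°
pole (1 + j177·0.02) = 1 + j3.54 → |·| ≈ 3.6785, ∠ ≈ 74.23°
|T| = 4 · 17.728 · 4.5366 / (8.9063 · 3.6785) ≈ 9.8193
Gain = 20 log₁₀(9.8193) ≈ 19.84 dB
∠T = (86.77° + 77.27°) − (83.55° + 74.23°) = 6.26°

At ω = 215 rad/s:
zero (1 + j215·0.1) = 1 + j21.5 → |·| ≈ 21.523, ∠ ≈ 87.34°
zero (1 + j215·0.025) = 1 + j5.375 → |·| ≈ 5.4672, ∠ ≈ 79.46°
pole (1 + j215·0.05) = 1 + j10.75 → |·| ≈ 10.796, ∠ ≈ 84.69°
pole (1 + j215·0.02) = 1 + j4.3 → |·| ≈ 4.4147, ∠ ≈ 76.91°
|T| = 4 · 21.523 · 5.4672 / (10.796 · 4.4147) ≈ 9.8756
Gain = 20 log₁₀(9.8756) ≈ 19.89 dB
∠T = (87.34° + 79.46°) − (84.69° + 76.91°) = 5.20°

ω = 177: 19.8 dB, 6.3°; ω = 215: 19.9 dB, 5.2°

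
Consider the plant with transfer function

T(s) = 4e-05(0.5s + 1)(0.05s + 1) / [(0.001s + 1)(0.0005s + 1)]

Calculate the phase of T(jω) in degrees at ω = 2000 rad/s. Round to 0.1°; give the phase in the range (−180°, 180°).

70.9°

At ω = 2000 rad/s:
zero (1 + j2000·0.5) = 1 + j1000 → |·| ≈ 1000, ∠ ≈ 89.94°
zero (1 + j2000·0.05) = 1 + j100 → |·| ≈ 100, ∠ ≈ 89.43°
pole (1 + j2000·0.001) = 1 + j2 → |·| ≈ 2.2361, ∠ ≈ 63.43°
pole (1 + j2000·0.0005) = 1 + j1 → |·| ≈ 1.4142, ∠ ≈ 45.00°
∠T = (89.94° + 89.43°) − (63.43° + 45.00°) = 70.94°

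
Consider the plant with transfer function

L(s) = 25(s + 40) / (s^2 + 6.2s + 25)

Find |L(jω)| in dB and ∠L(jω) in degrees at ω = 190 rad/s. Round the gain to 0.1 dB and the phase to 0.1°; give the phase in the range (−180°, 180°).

At s = jω = j190:
zero (s+40): 40 + j190 → |·| = √(40²+190²) = √37700 ≈ 194.16, ∠ = arctan(190/40) ≈ 78.11°
quadratic: (j190)² + 6.2·j190 + 25 = -36075 + j1178 → |·| ≈ 36094, ∠ ≈ 178.13°
|L| = 25 · 194.16 / 36094 ≈ 0.13448
Gain = 20 log₁₀(0.13448) ≈ -17.43 dB
∠L = 78.11° − 178.13° = -100.02°

-17.4 dB, -100.0°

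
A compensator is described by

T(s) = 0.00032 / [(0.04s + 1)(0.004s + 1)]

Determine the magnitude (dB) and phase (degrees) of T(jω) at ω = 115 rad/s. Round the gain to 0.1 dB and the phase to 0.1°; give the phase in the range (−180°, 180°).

-84.2 dB, -102.4°

At ω = 115 rad/s:
pole (1 + j115·0.04) = 1 + j4.6 → |·| ≈ 4.7074, ∠ ≈ 77.74°
pole (1 + j115·0.004) = 1 + j0.46 → |·| ≈ 1.1007, ∠ ≈ 24.70°
|T| = 0.00032 · 1 / (4.7074 · 1.1007) ≈ 6.1759e-05
Gain = 20 log₁₀(6.1759e-05) ≈ -84.19 dB
∠T = (0°) − (77.74° + 24.70°) = -102.44°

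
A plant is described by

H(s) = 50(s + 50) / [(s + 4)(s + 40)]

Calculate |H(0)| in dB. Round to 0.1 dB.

23.9 dB

H(0) = 50·50 / (4·40) = 15.625
20 log₁₀(15.625) ≈ 23.88 dB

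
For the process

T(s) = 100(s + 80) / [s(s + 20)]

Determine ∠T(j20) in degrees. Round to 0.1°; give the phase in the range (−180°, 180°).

-121.0°

At s = jω = j20:
zero (s+80): 80 + j20 → |·| = √(80²+20²) = √6800 ≈ 82.462, ∠ = arctan(20/80) ≈ 14.04°
pole (s+20): 20 + j20 → |·| = √(20²+20²) = √800 ≈ 28.284, ∠ = arctan(20/20) ≈ 45.00°
pole at origin: |s| = 20, ∠ = 90.00° (in denominator)
∠T = 14.04° − 135.00° = -120.96°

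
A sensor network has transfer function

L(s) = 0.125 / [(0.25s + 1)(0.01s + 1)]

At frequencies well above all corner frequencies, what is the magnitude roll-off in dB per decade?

-40 dB/decade

Each pole contributes −20 dB/decade at high frequency; each zero contributes +20 dB/decade.
Net: 0 zero(s) − 2 pole(s) → -40 dB/decade.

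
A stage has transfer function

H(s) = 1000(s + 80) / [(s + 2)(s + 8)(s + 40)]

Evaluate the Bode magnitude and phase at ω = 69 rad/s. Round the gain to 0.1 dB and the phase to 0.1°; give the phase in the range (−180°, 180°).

-11.2 dB, 169.2°

At s = jω = j69:
zero (s+80): 80 + j69 → |·| = √(80²+69²) = √11161 ≈ 105.65, ∠ = arctan(69/80) ≈ 40.78°
pole (s+2): 2 + j69 → |·| = √(2²+69²) = √4765 ≈ 69.029, ∠ = arctan(69/2) ≈ 88.34°
pole (s+8): 8 + j69 → |·| = √(8²+69²) = √4825 ≈ 69.462, ∠ = arctan(69/8) ≈ 83.39°
pole (s+40): 40 + j69 → |·| = √(40²+69²) = √6361 ≈ 79.756, ∠ = arctan(69/40) ≈ 59.90°
|H| = 1000 · 105.65 / 3.8242e+05 ≈ 0.27627
Gain = 20 log₁₀(0.27627) ≈ -11.17 dB
∠H = 40.78° − 231.63° = -190.85° ≡ 169.15° (principal value)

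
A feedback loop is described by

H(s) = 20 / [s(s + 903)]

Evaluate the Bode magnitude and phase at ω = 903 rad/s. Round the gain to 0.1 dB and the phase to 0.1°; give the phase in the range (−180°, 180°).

-95.2 dB, -135.0°

At s = jω = j903:
pole (s+903): 903 + j903 → |·| = √(903²+903²) = √1630818 ≈ 1277, ∠ = arctan(903/903) ≈ 45.00°
pole at origin: |s| = 903, ∠ = 90.00° (in denominator)
|H| = 20 / 1.1531e+06 ≈ 1.7345e-05
Gain = 20 log₁₀(1.7345e-05) ≈ -95.22 dB
∠H = 0.00° − 135.00° = -135.00°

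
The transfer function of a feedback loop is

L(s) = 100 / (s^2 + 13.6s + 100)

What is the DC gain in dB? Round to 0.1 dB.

0.0 dB

L(0) = 100 / 100 = 1
20 log₁₀(1) ≈ 0.00 dB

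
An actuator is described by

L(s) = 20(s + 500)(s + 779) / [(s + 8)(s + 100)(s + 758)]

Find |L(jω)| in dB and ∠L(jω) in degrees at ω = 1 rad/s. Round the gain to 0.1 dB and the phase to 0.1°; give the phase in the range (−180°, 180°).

22.1 dB, -7.6°

At s = jω = j1:
zero (s+500): 500 + j1 → |·| = √(500²+1²) = √250001 ≈ 500, ∠ = arctan(1/500) ≈ 0.11°
zero (s+779): 779 + j1 → |·| = √(779²+1²) = √606842 ≈ 779, ∠ = arctan(1/779) ≈ 0.07°
pole (s+8): 8 + j1 → |·| = √(8²+1²) = √65 ≈ 8.0623, ∠ = arctan(1/8) ≈ 7.13°
pole (s+100): 100 + j1 → |·| = √(100²+1²) = √10001 ≈ 100, ∠ = arctan(1/100) ≈ 0.57°
pole (s+758): 758 + j1 → |·| = √(758²+1²) = √574565 ≈ 758, ∠ = arctan(1/758) ≈ 0.08°
|L| = 20 · 3.895e+05 / 6.1112e+05 ≈ 12.747
Gain = 20 log₁₀(12.747) ≈ 22.11 dB
∠L = 0.18° − 7.78° = -7.60°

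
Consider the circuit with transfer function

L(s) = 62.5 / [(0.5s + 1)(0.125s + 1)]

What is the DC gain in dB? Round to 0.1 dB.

L(0) = 62.5 · 1 / 1 = 62.5
20 log₁₀(62.5) ≈ 35.92 dB

35.9 dB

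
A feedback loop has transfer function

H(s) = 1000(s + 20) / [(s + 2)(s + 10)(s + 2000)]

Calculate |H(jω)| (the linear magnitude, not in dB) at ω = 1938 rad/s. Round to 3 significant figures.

At s = jω = j1938:
zero (s+20): 20 + j1938 → |·| = √(20²+1938²) = √3756244 ≈ 1938.1, ∠ = arctan(1938/20) ≈ 89.41°
pole (s+2): 2 + j1938 → |·| = √(2²+1938²) = √3755848 ≈ 1938, ∠ = arctan(1938/2) ≈ 89.94°
pole (s+10): 10 + j1938 → |·| = √(10²+1938²) = √3755944 ≈ 1938, ∠ = arctan(1938/10) ≈ 89.70°
pole (s+2000): 2000 + j1938 → |·| = √(2000²+1938²) = √7755844 ≈ 2784.9, ∠ = arctan(1938/2000) ≈ 44.10°
|H| = 1000 · 1938.1 / 1.046e+10 ≈ 0.00018529

0.000185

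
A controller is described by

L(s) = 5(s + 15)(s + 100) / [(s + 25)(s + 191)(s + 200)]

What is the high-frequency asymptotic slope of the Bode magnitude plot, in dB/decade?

Each pole contributes −20 dB/decade at high frequency; each zero contributes +20 dB/decade.
Net: 2 zero(s) − 3 pole(s) → -20 dB/decade.

-20 dB/decade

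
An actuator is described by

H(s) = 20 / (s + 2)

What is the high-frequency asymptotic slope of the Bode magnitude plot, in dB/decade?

-20 dB/decade

Each pole contributes −20 dB/decade at high frequency; each zero contributes +20 dB/decade.
Net: 0 zero(s) − 1 pole(s) → -20 dB/decade.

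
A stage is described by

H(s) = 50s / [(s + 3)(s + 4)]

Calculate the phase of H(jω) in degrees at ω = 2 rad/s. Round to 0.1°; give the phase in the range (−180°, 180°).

29.7°

At s = jω = j2:
zero at origin: s = j2 → |·| = 2, ∠ = 90.00°
pole (s+3): 3 + j2 → |·| = √(3²+2²) = √13 ≈ 3.6056, ∠ = arctan(2/3) ≈ 33.69°
pole (s+4): 4 + j2 → |·| = √(4²+2²) = √20 ≈ 4.4721, ∠ = arctan(2/4) ≈ 26.57°
∠H = 90.00° − 60.26° = 29.74°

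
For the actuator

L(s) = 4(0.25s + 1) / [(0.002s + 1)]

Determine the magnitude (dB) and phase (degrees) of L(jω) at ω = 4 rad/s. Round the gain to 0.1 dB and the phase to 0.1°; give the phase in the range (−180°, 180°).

15.1 dB, 44.5°

At ω = 4 rad/s:
zero (1 + j4·0.25) = 1 + j1 → |·| ≈ 1.4142, ∠ ≈ 45.00°
pole (1 + j4·0.002) = 1 + j0.008 → |·| ≈ 1, ∠ ≈ 0.46°
|L| = 4 · 1.4142 / (1) ≈ 5.6568
Gain = 20 log₁₀(5.6568) ≈ 15.05 dB
∠L = (45.00°) − (0.46°) = 44.54°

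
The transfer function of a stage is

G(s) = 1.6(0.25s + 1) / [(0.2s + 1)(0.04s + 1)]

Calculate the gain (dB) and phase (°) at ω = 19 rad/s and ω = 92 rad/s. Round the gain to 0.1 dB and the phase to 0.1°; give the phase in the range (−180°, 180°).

ω = 19: 3.9 dB, -34.4°; ω = 92: -5.6 dB, -74.2°

At ω = 19 rad/s:
zero (1 + j19·0.25) = 1 + j4.75 → |·| ≈ 4.8541, ∠ ≈ 78.11°
pole (1 + j19·0.2) = 1 + j3.8 → |·| ≈ 3.9294, ∠ ≈ 75.26°
pole (1 + j19·0.04) = 1 + j0.76 → |·| ≈ 1.256, ∠ ≈ 37.23°
|G| = 1.6 · 4.8541 / (3.9294 · 1.256) ≈ 1.5737
Gain = 20 log₁₀(1.5737) ≈ 3.94 dB
∠G = (78.11°) − (75.26° + 37.23°) = -34.38°

At ω = 92 rad/s:
zero (1 + j92·0.25) = 1 + j23 → |·| ≈ 23.022, ∠ ≈ 87.51°
pole (1 + j92·0.2) = 1 + j18.4 → |·| ≈ 18.427, ∠ ≈ 86.89°
pole (1 + j92·0.04) = 1 + j3.68 → |·| ≈ 3.8134, ∠ ≈ 74.80°
|G| = 1.6 · 23.022 / (18.427 · 3.8134) ≈ 0.5242
Gain = 20 log₁₀(0.5242) ≈ -5.61 dB
∠G = (87.51°) − (86.89° + 74.80°) = -74.18°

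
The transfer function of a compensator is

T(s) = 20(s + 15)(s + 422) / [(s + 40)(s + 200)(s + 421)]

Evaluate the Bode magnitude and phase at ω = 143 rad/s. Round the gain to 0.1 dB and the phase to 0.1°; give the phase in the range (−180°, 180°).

-22.1 dB, -26.0°

At s = jω = j143:
zero (s+15): 15 + j143 → |·| = √(15²+143²) = √20674 ≈ 143.78, ∠ = arctan(143/15) ≈ 84.01°
zero (s+422): 422 + j143 → |·| = √(422²+143²) = √198533 ≈ 445.57, ∠ = arctan(143/422) ≈ 18.72°
pole (s+40): 40 + j143 → |·| = √(40²+143²) = √22049 ≈ 148.49, ∠ = arctan(143/40) ≈ 74.37°
pole (s+200): 200 + j143 → |·| = √(200²+143²) = √60449 ≈ 245.86, ∠ = arctan(143/200) ≈ 35.56°
pole (s+421): 421 + j143 → |·| = √(421²+143²) = √197690 ≈ 444.62, ∠ = arctan(143/421) ≈ 18.76°
|T| = 20 · 64064 / 1.6232e+07 ≈ 0.078935
Gain = 20 log₁₀(0.078935) ≈ -22.05 dB
∠T = 102.73° − 128.69° = -25.96°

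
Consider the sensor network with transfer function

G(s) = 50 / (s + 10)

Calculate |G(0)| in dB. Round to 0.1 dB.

14.0 dB

G(0) = 50 / 10 = 5
20 log₁₀(5) ≈ 13.98 dB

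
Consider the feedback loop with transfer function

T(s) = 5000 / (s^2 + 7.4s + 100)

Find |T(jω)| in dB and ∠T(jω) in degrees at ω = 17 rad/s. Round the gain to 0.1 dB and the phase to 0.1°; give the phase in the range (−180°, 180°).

26.9 dB, -146.4°

At s = jω = j17:
quadratic: (j17)² + 7.4·j17 + 100 = -189 + j125.8 → |·| ≈ 227.04, ∠ ≈ 146.35°
|T| = 5000 / 227.04 ≈ 22.023
Gain = 20 log₁₀(22.023) ≈ 26.86 dB
∠T = 0.00° − 146.35° = -146.35°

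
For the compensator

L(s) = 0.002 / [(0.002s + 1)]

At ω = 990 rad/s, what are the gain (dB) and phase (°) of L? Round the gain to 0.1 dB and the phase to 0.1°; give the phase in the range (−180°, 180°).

At ω = 990 rad/s:
pole (1 + j990·0.002) = 1 + j1.98 → |·| ≈ 2.2182, ∠ ≈ 63.20°
|L| = 0.002 · 1 / (2.2182) ≈ 0.00090163
Gain = 20 log₁₀(0.00090163) ≈ -60.90 dB
∠L = (0°) − (63.20°) = -63.20°

-60.9 dB, -63.2°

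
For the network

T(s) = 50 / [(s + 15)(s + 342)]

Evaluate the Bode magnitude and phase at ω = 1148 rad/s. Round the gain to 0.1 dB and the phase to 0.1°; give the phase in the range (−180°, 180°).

-88.8 dB, -162.7°

At s = jω = j1148:
pole (s+15): 15 + j1148 → |·| = √(15²+1148²) = √1318129 ≈ 1148.1, ∠ = arctan(1148/15) ≈ 89.25°
pole (s+342): 342 + j1148 → |·| = √(342²+1148²) = √1434868 ≈ 1197.9, ∠ = arctan(1148/342) ≈ 73.41°
|T| = 50 / 1.3753e+06 ≈ 3.6356e-05
Gain = 20 log₁₀(3.6356e-05) ≈ -88.79 dB
∠T = 0.00° − 162.66° = -162.66°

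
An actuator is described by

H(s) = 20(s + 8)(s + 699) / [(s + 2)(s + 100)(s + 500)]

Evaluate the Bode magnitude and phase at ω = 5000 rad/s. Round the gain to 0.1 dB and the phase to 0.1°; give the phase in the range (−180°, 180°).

-47.9 dB, -91.2°

At s = jω = j5000:
zero (s+8): 8 + j5000 → |·| = √(8²+5000²) = √25000064 ≈ 5000, ∠ = arctan(5000/8) ≈ 89.91°
zero (s+699): 699 + j5000 → |·| = √(699²+5000²) = √25488601 ≈ 5048.6, ∠ = arctan(5000/699) ≈ 82.04°
pole (s+2): 2 + j5000 → |·| = √(2²+5000²) = √25000004 ≈ 5000, ∠ = arctan(5000/2) ≈ 89.98°
pole (s+100): 100 + j5000 → |·| = √(100²+5000²) = √25010000 ≈ 5001, ∠ = arctan(5000/100) ≈ 88.85°
pole (s+500): 500 + j5000 → |·| = √(500²+5000²) = √25250000 ≈ 5024.9, ∠ = arctan(5000/500) ≈ 84.29°
|H| = 20 · 2.5243e+07 / 1.2565e+11 ≈ 0.004018
Gain = 20 log₁₀(0.004018) ≈ -47.92 dB
∠H = 171.95° − 263.12° = -91.17°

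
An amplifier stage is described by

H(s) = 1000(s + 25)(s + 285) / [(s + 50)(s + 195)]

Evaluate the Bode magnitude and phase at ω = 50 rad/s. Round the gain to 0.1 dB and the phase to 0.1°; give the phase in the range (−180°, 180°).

At s = jω = j50:
zero (s+25): 25 + j50 → |·| = √(25²+50²) = √3125 ≈ 55.902, ∠ = arctan(50/25) ≈ 63.43°
zero (s+285): 285 + j50 → |·| = √(285²+50²) = √83725 ≈ 289.35, ∠ = arctan(50/285) ≈ 9.95°
pole (s+50): 50 + j50 → |·| = √(50²+50²) = √5000 ≈ 70.711, ∠ = arctan(50/50) ≈ 45.00°
pole (s+195): 195 + j50 → |·| = √(195²+50²) = √40525 ≈ 201.31, ∠ = arctan(50/195) ≈ 14.38°
|H| = 1000 · 16175 / 14235 ≈ 1136.3
Gain = 20 log₁₀(1136.3) ≈ 61.11 dB
∠H = 73.38° − 59.38° = 14.00°

61.1 dB, 14.0°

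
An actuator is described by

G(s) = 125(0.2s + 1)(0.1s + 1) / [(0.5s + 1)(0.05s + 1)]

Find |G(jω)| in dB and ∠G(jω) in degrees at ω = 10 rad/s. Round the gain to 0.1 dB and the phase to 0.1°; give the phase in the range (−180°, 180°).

At ω = 10 rad/s:
zero (1 + j10·0.2) = 1 + j2 → |·| ≈ 2.2361, ∠ ≈ 63.43°
zero (1 + j10·0.1) = 1 + j1 → |·| ≈ 1.4142, ∠ ≈ 45.00°
pole (1 + j10·0.5) = 1 + j5 → |·| ≈ 5.099, ∠ ≈ 78.69°
pole (1 + j10·0.05) = 1 + j0.5 → |·| ≈ 1.118, ∠ ≈ 26.57°
|G| = 125 · 2.2361 · 1.4142 / (5.099 · 1.118) ≈ 69.34
Gain = 20 log₁₀(69.34) ≈ 36.82 dB
∠G = (63.43° + 45.00°) − (78.69° + 26.57°) = 3.17°

36.8 dB, 3.2°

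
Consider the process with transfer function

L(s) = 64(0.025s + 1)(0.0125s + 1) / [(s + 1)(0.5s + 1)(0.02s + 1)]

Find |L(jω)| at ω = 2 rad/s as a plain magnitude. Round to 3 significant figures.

At ω = 2 rad/s:
zero (1 + j2·0.025) = 1 + j0.05 → |·| ≈ 1.0012, ∠ ≈ 2.86°
zero (1 + j2·0.0125) = 1 + j0.025 → |·| ≈ 1.0003, ∠ ≈ 1.43°
pole (1 + j2·1) = 1 + j2 → |·| ≈ 2.2361, ∠ ≈ 63.43°
pole (1 + j2·0.5) = 1 + j1 → |·| ≈ 1.4142, ∠ ≈ 45.00°
pole (1 + j2·0.02) = 1 + j0.04 → |·| ≈ 1.0008, ∠ ≈ 2.29°
|L| = 64 · 1.0012 · 1.0003 / (2.2361 · 1.4142 · 1.0008) ≈ 20.253

20.3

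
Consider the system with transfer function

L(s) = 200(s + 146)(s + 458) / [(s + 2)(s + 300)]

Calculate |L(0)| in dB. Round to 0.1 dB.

87.0 dB

L(0) = 200·146·458 / (2·300) ≈ 22289
20 log₁₀(22289) ≈ 86.96 dB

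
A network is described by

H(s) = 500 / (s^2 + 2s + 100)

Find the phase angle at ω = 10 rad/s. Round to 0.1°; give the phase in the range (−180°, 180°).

At s = jω = j10:
quadratic: (j10)² + 2·j10 + 100 = 0 + j20 → |·| ≈ 20, ∠ ≈ 90.00°
∠H = 0.00° − 90.00° = -90.00°

-90.0°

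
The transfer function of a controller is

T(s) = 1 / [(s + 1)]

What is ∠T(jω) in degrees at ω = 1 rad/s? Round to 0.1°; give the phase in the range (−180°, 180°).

At ω = 1 rad/s:
pole (1 + j1·1) = 1 + j1 → |·| ≈ 1.4142, ∠ ≈ 45.00°
∠T = (0°) − (45.00°) = -45.00°

-45.0°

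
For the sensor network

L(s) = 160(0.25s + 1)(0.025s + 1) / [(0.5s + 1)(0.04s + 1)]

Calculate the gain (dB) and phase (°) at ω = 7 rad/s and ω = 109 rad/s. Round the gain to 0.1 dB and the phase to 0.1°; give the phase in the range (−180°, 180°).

At ω = 7 rad/s:
zero (1 + j7·0.25) = 1 + j1.75 → |·| ≈ 2.0156, ∠ ≈ 60.26°
zero (1 + j7·0.025) = 1 + j0.175 → |·| ≈ 1.0152, ∠ ≈ 9.93°
pole (1 + j7·0.5) = 1 + j3.5 → |·| ≈ 3.6401, ∠ ≈ 74.05°
pole (1 + j7·0.04) = 1 + j0.28 → |·| ≈ 1.0385, ∠ ≈ 15.64°
|L| = 160 · 2.0156 · 1.0152 / (3.6401 · 1.0385) ≈ 86.608
Gain = 20 log₁₀(86.608) ≈ 38.75 dB
∠L = (60.26° + 9.93°) − (74.05° + 15.64°) = -19.50°

At ω = 109 rad/s:
zero (1 + j109·0.25) = 1 + j27.25 → |·| ≈ 27.268, ∠ ≈ 87.90°
zero (1 + j109·0.025) = 1 + j2.725 → |·| ≈ 2.9027, ∠ ≈ 69.85°
pole (1 + j109·0.5) = 1 + j54.5 → |·| ≈ 54.509, ∠ ≈ 88.95°
pole (1 + j109·0.04) = 1 + j4.36 → |·| ≈ 4.4732, ∠ ≈ 77.08°
|L| = 160 · 27.268 · 2.9027 / (54.509 · 4.4732) ≈ 51.938
Gain = 20 log₁₀(51.938) ≈ 34.31 dB
∠L = (87.90° + 69.85°) − (88.95° + 77.08°) = -8.28°

ω = 7: 38.8 dB, -19.5°; ω = 109: 34.3 dB, -8.3°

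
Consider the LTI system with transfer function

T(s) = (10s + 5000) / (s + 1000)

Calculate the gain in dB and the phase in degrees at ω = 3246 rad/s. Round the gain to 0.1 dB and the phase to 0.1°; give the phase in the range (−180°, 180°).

19.7 dB, 8.4°

Substitute s = j3246:
Numerator: 10(j3246) + 5000 = 5000 + j32460
Denominator: (j3246) + 1000 = 1000 + j3246
|N| = √(5000² + 32460²) ≈ 32843, ∠N ≈ 81.24°
|D| = √(1000² + 3246²) ≈ 3396.5, ∠D ≈ 72.88°
|T| = 32843 / 3396.5 ≈ 9.6697
Gain = 20 log₁₀(9.6697) ≈ 19.71 dB
∠T = 81.24° − 72.88° = 8.36°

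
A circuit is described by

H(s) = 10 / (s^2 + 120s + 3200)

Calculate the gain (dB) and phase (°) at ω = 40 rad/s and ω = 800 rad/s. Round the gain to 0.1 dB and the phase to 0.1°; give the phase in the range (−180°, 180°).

Substitute s = j40:
Numerator: 10 = 10 + j0
Denominator: (j40)^2 + 120(j40) + 3200 = 1600 + j4800
|N| = √(10² + 0²) ≈ 10, ∠N ≈ 0.00°
|D| = √(1600² + 4800²) ≈ 5059.6, ∠D ≈ 71.57°
|H| = 10 / 5059.6 ≈ 0.0019764
Gain = 20 log₁₀(0.0019764) ≈ -54.08 dB
∠H = 0.00° − 71.57° = -71.57°

Substitute s = j800:
Numerator: 10 = 10 + j0
Denominator: (j800)^2 + 120(j800) + 3200 = -636800 + j96000
|N| = √(10² + 0²) ≈ 10, ∠N ≈ 0.00°
|D| = √(636800² + 96000²) ≈ 6.44e+05, ∠D ≈ 171.43°
|H| = 10 / 6.44e+05 ≈ 1.5528e-05
Gain = 20 log₁₀(1.5528e-05) ≈ -96.18 dB
∠H = 0.00° − 171.43° = -171.43°

ω = 40: -54.1 dB, -71.6°; ω = 800: -96.2 dB, -171.4°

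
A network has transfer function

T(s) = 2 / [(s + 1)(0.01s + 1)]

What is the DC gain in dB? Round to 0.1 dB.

T(0) = 2 · 1 / 1 = 2
20 log₁₀(2) ≈ 6.02 dB

6.0 dB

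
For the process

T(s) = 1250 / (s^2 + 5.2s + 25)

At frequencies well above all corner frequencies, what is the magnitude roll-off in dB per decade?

-40 dB/decade

Each pole contributes −20 dB/decade at high frequency; each zero contributes +20 dB/decade.
Net: 0 zero(s) − 2 pole(s) → -40 dB/decade.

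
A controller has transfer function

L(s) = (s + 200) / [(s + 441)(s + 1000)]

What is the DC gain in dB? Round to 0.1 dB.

L(0) = 1·200 / (441·1000) ≈ 0.00045351
20 log₁₀(0.00045351) ≈ -66.87 dB

-66.9 dB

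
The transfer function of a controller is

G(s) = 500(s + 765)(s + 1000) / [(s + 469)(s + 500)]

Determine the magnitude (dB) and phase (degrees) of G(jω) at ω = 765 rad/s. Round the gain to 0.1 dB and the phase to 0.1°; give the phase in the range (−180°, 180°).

58.4 dB, -32.9°

At s = jω = j765:
zero (s+765): 765 + j765 → |·| = √(765²+765²) = √1170450 ≈ 1081.9, ∠ = arctan(765/765) ≈ 45.00°
zero (s+1000): 1000 + j765 → |·| = √(1000²+765²) = √1585225 ≈ 1259.1, ∠ = arctan(765/1000) ≈ 37.42°
pole (s+469): 469 + j765 → |·| = √(469²+765²) = √805186 ≈ 897.32, ∠ = arctan(765/469) ≈ 58.49°
pole (s+500): 500 + j765 → |·| = √(500²+765²) = √835225 ≈ 913.91, ∠ = arctan(765/500) ≈ 56.83°
|G| = 500 · 1.3622e+06 / 8.2007e+05 ≈ 830.54
Gain = 20 log₁₀(830.54) ≈ 58.39 dB
∠G = 82.42° − 115.32° = -32.90°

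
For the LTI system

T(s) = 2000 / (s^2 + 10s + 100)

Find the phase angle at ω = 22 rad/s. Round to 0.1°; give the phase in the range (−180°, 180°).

At s = jω = j22:
quadratic: (j22)² + 10·j22 + 100 = -384 + j220 → |·| ≈ 442.56, ∠ ≈ 150.19°
∠T = 0.00° − 150.19° = -150.19°

-150.2°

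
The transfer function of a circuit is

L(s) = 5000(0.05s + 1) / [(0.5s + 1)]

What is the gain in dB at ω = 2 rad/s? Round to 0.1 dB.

71.0 dB

At ω = 2 rad/s:
zero (1 + j2·0.05) = 1 + j0.1 → |·| ≈ 1.005, ∠ ≈ 5.71°
pole (1 + j2·0.5) = 1 + j1 → |·| ≈ 1.4142, ∠ ≈ 45.00°
|L| = 5000 · 1.005 / (1.4142) ≈ 3553.2
Gain = 20 log₁₀(3553.2) ≈ 71.01 dB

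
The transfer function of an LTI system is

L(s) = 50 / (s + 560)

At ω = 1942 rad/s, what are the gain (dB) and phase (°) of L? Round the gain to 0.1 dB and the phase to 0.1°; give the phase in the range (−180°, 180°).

Substitute s = j1942:
Numerator: 50 = 50 + j0
Denominator: (j1942) + 560 = 560 + j1942
|N| = √(50² + 0²) ≈ 50, ∠N ≈ 0.00°
|D| = √(560² + 1942²) ≈ 2021.1, ∠D ≈ 73.91°
|L| = 50 / 2021.1 ≈ 0.024739
Gain = 20 log₁₀(0.024739) ≈ -32.13 dB
∠L = 0.00° − 73.91° = -73.91°

-32.1 dB, -73.9°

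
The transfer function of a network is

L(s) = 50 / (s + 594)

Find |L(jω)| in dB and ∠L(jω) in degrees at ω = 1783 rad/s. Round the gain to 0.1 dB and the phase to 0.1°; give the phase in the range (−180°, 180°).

-31.5 dB, -71.6°

At s = jω = j1783:
pole (s+594): 594 + j1783 → |·| = √(594²+1783²) = √3531925 ≈ 1879.3, ∠ = arctan(1783/594) ≈ 71.57°
|L| = 50 / 1879.3 ≈ 0.026606
Gain = 20 log₁₀(0.026606) ≈ -31.50 dB
∠L = 0.00° − 71.57° = -71.57°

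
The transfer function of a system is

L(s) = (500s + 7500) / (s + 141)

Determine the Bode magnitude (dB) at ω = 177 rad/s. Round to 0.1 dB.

Substitute s = j177:
Numerator: 500(j177) + 7500 = 7500 + j88500
Denominator: (j177) + 141 = 141 + j177
|N| = √(7500² + 88500²) ≈ 88817, ∠N ≈ 85.16°
|D| = √(141² + 177²) ≈ 226.3, ∠D ≈ 51.46°
|L| = 88817 / 226.3 ≈ 392.47
Gain = 20 log₁₀(392.47) ≈ 51.88 dB

51.9 dB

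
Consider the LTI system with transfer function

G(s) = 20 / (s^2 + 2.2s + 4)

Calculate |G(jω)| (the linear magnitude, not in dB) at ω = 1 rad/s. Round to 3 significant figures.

5.38

At s = jω = j1:
quadratic: (j1)² + 2.2·j1 + 4 = 3 + j2.2 → |·| ≈ 3.7202, ∠ ≈ 36.25°
|G| = 20 / 3.7202 ≈ 5.3761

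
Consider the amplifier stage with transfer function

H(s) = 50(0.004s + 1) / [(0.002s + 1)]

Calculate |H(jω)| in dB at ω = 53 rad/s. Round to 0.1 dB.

At ω = 53 rad/s:
zero (1 + j53·0.004) = 1 + j0.212 → |·| ≈ 1.0222, ∠ ≈ 11.97°
pole (1 + j53·0.002) = 1 + j0.106 → |·| ≈ 1.0056, ∠ ≈ 6.05°
|H| = 50 · 1.0222 / (1.0056) ≈ 50.825
Gain = 20 log₁₀(50.825) ≈ 34.12 dB

34.1 dB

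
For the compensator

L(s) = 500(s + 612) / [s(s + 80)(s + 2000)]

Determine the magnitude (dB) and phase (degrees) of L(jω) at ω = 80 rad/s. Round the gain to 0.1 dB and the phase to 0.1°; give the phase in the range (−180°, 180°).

At s = jω = j80:
zero (s+612): 612 + j80 → |·| = √(612²+80²) = √380944 ≈ 617.21, ∠ = arctan(80/612) ≈ 7.45°
pole (s+80): 80 + j80 → |·| = √(80²+80²) = √12800 ≈ 113.14, ∠ = arctan(80/80) ≈ 45.00°
pole (s+2000): 2000 + j80 → |·| = √(2000²+80²) = √4006400 ≈ 2001.6, ∠ = arctan(80/2000) ≈ 2.29°
pole at origin: |s| = 80, ∠ = 90.00° (in denominator)
|L| = 500 · 617.21 / 1.8117e+07 ≈ 0.017034
Gain = 20 log₁₀(0.017034) ≈ -35.37 dB
∠L = 7.45° − 137.29° = -129.84°

-35.4 dB, -129.8°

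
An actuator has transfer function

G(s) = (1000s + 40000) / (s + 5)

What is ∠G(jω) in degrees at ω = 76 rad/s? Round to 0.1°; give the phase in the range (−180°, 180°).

-24.0°

Substitute s = j76:
Numerator: 1000(j76) + 40000 = 40000 + j76000
Denominator: (j76) + 5 = 5 + j76
|N| = √(40000² + 76000²) ≈ 85884, ∠N ≈ 62.24°
|D| = √(5² + 76²) ≈ 76.164, ∠D ≈ 86.24°
∠G = 62.24° − 86.24° = -24.00°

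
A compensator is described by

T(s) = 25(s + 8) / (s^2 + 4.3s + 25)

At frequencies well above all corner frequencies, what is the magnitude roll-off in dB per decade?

-20 dB/decade

Each pole contributes −20 dB/decade at high frequency; each zero contributes +20 dB/decade.
Net: 1 zero(s) − 2 pole(s) → -20 dB/decade.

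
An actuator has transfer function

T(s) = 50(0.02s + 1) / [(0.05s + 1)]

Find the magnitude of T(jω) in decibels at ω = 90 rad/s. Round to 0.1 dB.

At ω = 90 rad/s:
zero (1 + j90·0.02) = 1 + j1.8 → |·| ≈ 2.0591, ∠ ≈ 60.95°
pole (1 + j90·0.05) = 1 + j4.5 → |·| ≈ 4.6098, ∠ ≈ 77.47°
|T| = 50 · 2.0591 / (4.6098) ≈ 22.334
Gain = 20 log₁₀(22.334) ≈ 26.98 dB

27.0 dB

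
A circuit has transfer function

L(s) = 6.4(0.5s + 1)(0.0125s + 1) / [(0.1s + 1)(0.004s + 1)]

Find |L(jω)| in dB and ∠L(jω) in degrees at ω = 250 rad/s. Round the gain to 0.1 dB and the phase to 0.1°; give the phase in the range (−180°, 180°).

37.4 dB, 29.1°

At ω = 250 rad/s:
zero (1 + j250·0.5) = 1 + j125 → |·| ≈ 125, ∠ ≈ 89.54°
zero (1 + j250·0.0125) = 1 + j3.125 → |·| ≈ 3.2811, ∠ ≈ 72.26°
pole (1 + j250·0.1) = 1 + j25 → |·| ≈ 25.02, ∠ ≈ 87.71°
pole (1 + j250·0.004) = 1 + j1 → |·| ≈ 1.4142, ∠ ≈ 45.00°
|L| = 6.4 · 125 · 3.2811 / (25.02 · 1.4142) ≈ 74.184
Gain = 20 log₁₀(74.184) ≈ 37.41 dB
∠L = (89.54° + 72.26°) − (87.71° + 45.00°) = 29.09°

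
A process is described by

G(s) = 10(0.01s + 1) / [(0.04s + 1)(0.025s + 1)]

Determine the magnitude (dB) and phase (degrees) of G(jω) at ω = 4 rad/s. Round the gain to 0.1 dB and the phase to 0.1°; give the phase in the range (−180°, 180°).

19.9 dB, -12.5°

At ω = 4 rad/s:
zero (1 + j4·0.01) = 1 + j0.04 → |·| ≈ 1.0008, ∠ ≈ 2.29°
pole (1 + j4·0.04) = 1 + j0.16 → |·| ≈ 1.0127, ∠ ≈ 9.09°
pole (1 + j4·0.025) = 1 + j0.1 → |·| ≈ 1.005, ∠ ≈ 5.71°
|G| = 10 · 1.0008 / (1.0127 · 1.005) ≈ 9.8333
Gain = 20 log₁₀(9.8333) ≈ 19.85 dB
∠G = (2.29°) − (9.09° + 5.71°) = -12.51°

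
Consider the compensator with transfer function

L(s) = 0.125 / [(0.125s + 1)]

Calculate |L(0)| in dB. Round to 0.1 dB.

L(0) = 0.125 · 1 / 1 = 0.125
20 log₁₀(0.125) ≈ -18.06 dB

-18.1 dB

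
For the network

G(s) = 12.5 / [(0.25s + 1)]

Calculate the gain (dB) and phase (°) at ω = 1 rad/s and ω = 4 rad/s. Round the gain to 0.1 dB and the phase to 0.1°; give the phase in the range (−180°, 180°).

At ω = 1 rad/s:
pole (1 + j1·0.25) = 1 + j0.25 → |·| ≈ 1.0308, ∠ ≈ 14.04°
|G| = 12.5 · 1 / (1.0308) ≈ 12.127
Gain = 20 log₁₀(12.127) ≈ 21.68 dB
∠G = (0°) − (14.04°) = -14.04°

At ω = 4 rad/s:
pole (1 + j4·0.25) = 1 + j1 → |·| ≈ 1.4142, ∠ ≈ 45.00°
|G| = 12.5 · 1 / (1.4142) ≈ 8.8389
Gain = 20 log₁₀(8.8389) ≈ 18.93 dB
∠G = (0°) − (45.00°) = -45.00°

ω = 1: 21.7 dB, -14.0°; ω = 4: 18.9 dB, -45.0°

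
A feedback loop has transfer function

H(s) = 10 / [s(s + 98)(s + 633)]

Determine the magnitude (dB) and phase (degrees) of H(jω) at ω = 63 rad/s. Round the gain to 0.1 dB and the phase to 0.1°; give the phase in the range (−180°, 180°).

-113.4 dB, -128.4°

At s = jω = j63:
pole (s+98): 98 + j63 → |·| = √(98²+63²) = √13573 ≈ 116.5, ∠ = arctan(63/98) ≈ 32.74°
pole (s+633): 633 + j63 → |·| = √(633²+63²) = √404658 ≈ 636.13, ∠ = arctan(63/633) ≈ 5.68°
pole at origin: |s| = 63, ∠ = 90.00° (in denominator)
|H| = 10 / 4.6689e+06 ≈ 2.1418e-06
Gain = 20 log₁₀(2.1418e-06) ≈ -113.38 dB
∠H = 0.00° − 128.42° = -128.42°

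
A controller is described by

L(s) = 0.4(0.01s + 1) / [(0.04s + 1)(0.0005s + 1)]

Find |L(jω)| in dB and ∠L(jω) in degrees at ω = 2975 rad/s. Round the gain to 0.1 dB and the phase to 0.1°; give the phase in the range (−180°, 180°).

-25.1 dB, -57.5°

At ω = 2975 rad/s:
zero (1 + j2975·0.01) = 1 + j29.75 → |·| ≈ 29.767, ∠ ≈ 88.07°
pole (1 + j2975·0.04) = 1 + j119 → |·| ≈ 119, ∠ ≈ 89.52°
pole (1 + j2975·0.0005) = 1 + j1.4875 → |·| ≈ 1.7924, ∠ ≈ 56.09°
|L| = 0.4 · 29.767 / (119 · 1.7924) ≈ 0.055823
Gain = 20 log₁₀(0.055823) ≈ -25.06 dB
∠L = (88.07°) − (89.52° + 56.09°) = -57.54°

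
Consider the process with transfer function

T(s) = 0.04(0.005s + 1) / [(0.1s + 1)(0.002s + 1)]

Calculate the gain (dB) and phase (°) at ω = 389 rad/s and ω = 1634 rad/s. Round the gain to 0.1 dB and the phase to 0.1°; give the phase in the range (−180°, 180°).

At ω = 389 rad/s:
zero (1 + j389·0.005) = 1 + j1.945 → |·| ≈ 2.187, ∠ ≈ 62.79°
pole (1 + j389·0.1) = 1 + j38.9 → |·| ≈ 38.913, ∠ ≈ 88.53°
pole (1 + j389·0.002) = 1 + j0.778 → |·| ≈ 1.267, ∠ ≈ 37.88°
|T| = 0.04 · 2.187 / (38.913 · 1.267) ≈ 0.0017743
Gain = 20 log₁₀(0.0017743) ≈ -55.02 dB
∠T = (62.79°) − (88.53° + 37.88°) = -63.62°

At ω = 1634 rad/s:
zero (1 + j1634·0.005) = 1 + j8.17 → |·| ≈ 8.231, ∠ ≈ 83.02°
pole (1 + j1634·0.1) = 1 + j163.4 → |·| ≈ 163.4, ∠ ≈ 89.65°
pole (1 + j1634·0.002) = 1 + j3.268 → |·| ≈ 3.4176, ∠ ≈ 72.99°
|T| = 0.04 · 8.231 / (163.4 · 3.4176) ≈ 0.00058958
Gain = 20 log₁₀(0.00058958) ≈ -64.59 dB
∠T = (83.02°) − (89.65° + 72.99°) = -79.62°

ω = 389: -55.0 dB, -63.6°; ω = 1634: -64.6 dB, -79.6°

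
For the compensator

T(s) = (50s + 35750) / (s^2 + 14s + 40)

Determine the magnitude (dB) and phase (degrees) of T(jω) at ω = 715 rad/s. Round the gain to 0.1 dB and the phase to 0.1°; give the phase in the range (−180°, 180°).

-20.1 dB, -133.9°

Substitute s = j715:
Numerator: 50(j715) + 35750 = 35750 + j35750
Denominator: (j715)^2 + 14(j715) + 40 = -511185 + j10010
|N| = √(35750² + 35750²) ≈ 50558, ∠N ≈ 45.00°
|D| = √(511185² + 10010²) ≈ 5.1128e+05, ∠D ≈ 178.88°
|T| = 50558 / 5.1128e+05 ≈ 0.098885
Gain = 20 log₁₀(0.098885) ≈ -20.10 dB
∠T = 45.00° − 178.88° = -133.88°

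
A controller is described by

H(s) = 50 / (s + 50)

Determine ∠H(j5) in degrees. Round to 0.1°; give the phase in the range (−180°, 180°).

At s = jω = j5:
pole (s+50): 50 + j5 → |·| = √(50²+5²) = √2525 ≈ 50.249, ∠ = arctan(5/50) ≈ 5.71°
∠H = 0.00° − 5.71° = -5.71°

-5.7°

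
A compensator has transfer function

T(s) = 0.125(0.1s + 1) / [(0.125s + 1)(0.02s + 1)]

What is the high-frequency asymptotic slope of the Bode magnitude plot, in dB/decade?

-20 dB/decade

Each pole contributes −20 dB/decade at high frequency; each zero contributes +20 dB/decade.
Net: 1 zero(s) − 2 pole(s) → -20 dB/decade.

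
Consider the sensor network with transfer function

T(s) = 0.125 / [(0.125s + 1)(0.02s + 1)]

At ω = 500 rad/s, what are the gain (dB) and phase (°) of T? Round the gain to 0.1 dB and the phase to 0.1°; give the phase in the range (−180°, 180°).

At ω = 500 rad/s:
pole (1 + j500·0.125) = 1 + j62.5 → |·| ≈ 62.508, ∠ ≈ 89.08°
pole (1 + j500·0.02) = 1 + j10 → |·| ≈ 10.05, ∠ ≈ 84.29°
|T| = 0.125 · 1 / (62.508 · 10.05) ≈ 0.00019898
Gain = 20 log₁₀(0.00019898) ≈ -74.02 dB
∠T = (0°) − (89.08° + 84.29°) = -173.37°

-74.0 dB, -173.4°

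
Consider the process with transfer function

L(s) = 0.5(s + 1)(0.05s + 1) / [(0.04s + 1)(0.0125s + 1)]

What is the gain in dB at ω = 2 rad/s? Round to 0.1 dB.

At ω = 2 rad/s:
zero (1 + j2·1) = 1 + j2 → |·| ≈ 2.2361, ∠ ≈ 63.43°
zero (1 + j2·0.05) = 1 + j0.1 → |·| ≈ 1.005, ∠ ≈ 5.71°
pole (1 + j2·0.04) = 1 + j0.08 → |·| ≈ 1.0032, ∠ ≈ 4.57°
pole (1 + j2·0.0125) = 1 + j0.025 → |·| ≈ 1.0003, ∠ ≈ 1.43°
|L| = 0.5 · 2.2361 · 1.005 / (1.0032 · 1.0003) ≈ 1.1197
Gain = 20 log₁₀(1.1197) ≈ 0.98 dB

1.0 dB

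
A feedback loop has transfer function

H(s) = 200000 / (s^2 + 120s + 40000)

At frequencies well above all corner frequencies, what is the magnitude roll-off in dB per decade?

Each pole contributes −20 dB/decade at high frequency; each zero contributes +20 dB/decade.
Net: 0 zero(s) − 2 pole(s) → -40 dB/decade.

-40 dB/decade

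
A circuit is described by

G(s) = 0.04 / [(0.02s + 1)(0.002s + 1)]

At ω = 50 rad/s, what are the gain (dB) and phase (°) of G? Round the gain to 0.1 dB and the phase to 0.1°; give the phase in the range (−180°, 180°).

At ω = 50 rad/s:
pole (1 + j50·0.02) = 1 + j1 → |·| ≈ 1.4142, ∠ ≈ 45.00°
pole (1 + j50·0.002) = 1 + j0.1 → |·| ≈ 1.005, ∠ ≈ 5.71°
|G| = 0.04 · 1 / (1.4142 · 1.005) ≈ 0.028144
Gain = 20 log₁₀(0.028144) ≈ -31.01 dB
∠G = (0°) − (45.00° + 5.71°) = -50.71°

-31.0 dB, -50.7°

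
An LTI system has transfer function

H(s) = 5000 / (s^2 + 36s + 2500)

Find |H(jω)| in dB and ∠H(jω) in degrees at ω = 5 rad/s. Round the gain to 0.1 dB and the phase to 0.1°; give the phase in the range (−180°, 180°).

At s = jω = j5:
quadratic: (j5)² + 36·j5 + 2500 = 2475 + j180 → |·| ≈ 2481.5, ∠ ≈ 4.16°
|H| = 5000 / 2481.5 ≈ 2.0149
Gain = 20 log₁₀(2.0149) ≈ 6.09 dB
∠H = 0.00° − 4.16° = -4.16°

6.1 dB, -4.2°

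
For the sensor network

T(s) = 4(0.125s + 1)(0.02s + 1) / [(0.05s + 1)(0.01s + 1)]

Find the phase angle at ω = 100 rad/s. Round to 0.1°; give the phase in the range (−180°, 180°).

At ω = 100 rad/s:
zero (1 + j100·0.125) = 1 + j12.5 → |·| ≈ 12.54, ∠ ≈ 85.43°
zero (1 + j100·0.02) = 1 + j2 → |·| ≈ 2.2361, ∠ ≈ 63.43°
pole (1 + j100·0.05) = 1 + j5 → |·| ≈ 5.099, ∠ ≈ 78.69°
pole (1 + j100·0.01) = 1 + j1 → |·| ≈ 1.4142, ∠ ≈ 45.00°
∠T = (85.43° + 63.43°) − (78.69° + 45.00°) = 25.17°

25.2°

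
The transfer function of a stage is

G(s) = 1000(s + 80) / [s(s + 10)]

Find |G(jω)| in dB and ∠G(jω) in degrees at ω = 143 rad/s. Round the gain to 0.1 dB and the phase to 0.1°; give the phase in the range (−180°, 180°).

At s = jω = j143:
zero (s+80): 80 + j143 → |·| = √(80²+143²) = √26849 ≈ 163.86, ∠ = arctan(143/80) ≈ 60.78°
pole (s+10): 10 + j143 → |·| = √(10²+143²) = √20549 ≈ 143.35, ∠ = arctan(143/10) ≈ 86.00°
pole at origin: |s| = 143, ∠ = 90.00° (in denominator)
|G| = 1000 · 163.86 / 20499 ≈ 7.9936
Gain = 20 log₁₀(7.9936) ≈ 18.05 dB
∠G = 60.78° − 176.00° = -115.22°

18.1 dB, -115.2°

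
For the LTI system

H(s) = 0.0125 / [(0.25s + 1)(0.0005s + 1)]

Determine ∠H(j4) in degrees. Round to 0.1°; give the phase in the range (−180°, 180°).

At ω = 4 rad/s:
pole (1 + j4·0.25) = 1 + j1 → |·| ≈ 1.4142, ∠ ≈ 45.00°
pole (1 + j4·0.0005) = 1 + j0.002 → |·| ≈ 1, ∠ ≈ 0.11°
∠H = (0°) − (45.00° + 0.11°) = -45.11°

-45.1°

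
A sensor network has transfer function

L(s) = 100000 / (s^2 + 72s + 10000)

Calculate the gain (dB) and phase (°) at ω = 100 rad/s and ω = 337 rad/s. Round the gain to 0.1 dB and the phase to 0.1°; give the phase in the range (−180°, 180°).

ω = 100: 22.9 dB, -90.0°; ω = 337: -0.5 dB, -166.8°

At s = jω = j100:
quadratic: (j100)² + 72·j100 + 10000 = 0 + j7200 → |·| ≈ 7200, ∠ ≈ 90.00°
|L| = 100000 / 7200 ≈ 13.889
Gain = 20 log₁₀(13.889) ≈ 22.85 dB
∠L = 0.00° − 90.00° = -90.00°

At s = jω = j337:
quadratic: (j337)² + 72·j337 + 10000 = -103569 + j24264 → |·| ≈ 1.0637e+05, ∠ ≈ 166.81°
|L| = 100000 / 1.0637e+05 ≈ 0.94011
Gain = 20 log₁₀(0.94011) ≈ -0.54 dB
∠L = 0.00° − 166.81° = -166.81°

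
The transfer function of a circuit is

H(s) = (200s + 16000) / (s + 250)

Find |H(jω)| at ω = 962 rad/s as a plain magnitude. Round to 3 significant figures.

194

Substitute s = j962:
Numerator: 200(j962) + 16000 = 16000 + j192400
Denominator: (j962) + 250 = 250 + j962
|N| = √(16000² + 192400²) ≈ 1.9306e+05, ∠N ≈ 85.25°
|D| = √(250² + 962²) ≈ 993.95, ∠D ≈ 75.43°
|H| = 1.9306e+05 / 993.95 ≈ 194.24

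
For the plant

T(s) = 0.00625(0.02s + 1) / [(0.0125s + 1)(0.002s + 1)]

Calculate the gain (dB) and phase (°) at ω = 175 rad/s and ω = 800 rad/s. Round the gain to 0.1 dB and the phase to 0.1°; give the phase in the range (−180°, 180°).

ω = 175: -41.0 dB, -10.7°; ω = 800: -45.5 dB, -55.9°

At ω = 175 rad/s:
zero (1 + j175·0.02) = 1 + j3.5 → |·| ≈ 3.6401, ∠ ≈ 74.05°
pole (1 + j175·0.0125) = 1 + j2.1875 → |·| ≈ 2.4052, ∠ ≈ 65.43°
pole (1 + j175·0.002) = 1 + j0.35 → |·| ≈ 1.0595, ∠ ≈ 19.29°
|T| = 0.00625 · 3.6401 / (2.4052 · 1.0595) ≈ 0.0089277
Gain = 20 log₁₀(0.0089277) ≈ -40.99 dB
∠T = (74.05°) − (65.43° + 19.29°) = -10.67°

At ω = 800 rad/s:
zero (1 + j800·0.02) = 1 + j16 → |·| ≈ 16.031, ∠ ≈ 86.42°
pole (1 + j800·0.0125) = 1 + j10 → |·| ≈ 10.05, ∠ ≈ 84.29°
pole (1 + j800·0.002) = 1 + j1.6 → |·| ≈ 1.8868, ∠ ≈ 57.99°
|T| = 0.00625 · 16.031 / (10.05 · 1.8868) ≈ 0.0052838
Gain = 20 log₁₀(0.0052838) ≈ -45.54 dB
∠T = (86.42°) − (84.29° + 57.99°) = -55.86°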